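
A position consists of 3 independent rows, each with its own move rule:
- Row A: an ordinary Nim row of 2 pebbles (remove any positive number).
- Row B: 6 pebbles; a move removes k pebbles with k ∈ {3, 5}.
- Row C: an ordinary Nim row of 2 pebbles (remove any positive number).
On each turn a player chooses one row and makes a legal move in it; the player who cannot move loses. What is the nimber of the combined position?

Row A is a plain Nim row of size 2, so its Grundy value is 2.
Grundy values for row B (subtraction set {3, 5}):
k:     0  1  2  3  4  5  6
g(k):  0  0  0  1  1  1  2
So g(6) = 2.
Row C is a plain Nim row of size 2, so its Grundy value is 2.
By the Sprague-Grundy theorem, the Grundy value of a sum of independent games is the XOR of the component values.
Combined value = 2 ⊕ 2 ⊕ 2 = 2.

2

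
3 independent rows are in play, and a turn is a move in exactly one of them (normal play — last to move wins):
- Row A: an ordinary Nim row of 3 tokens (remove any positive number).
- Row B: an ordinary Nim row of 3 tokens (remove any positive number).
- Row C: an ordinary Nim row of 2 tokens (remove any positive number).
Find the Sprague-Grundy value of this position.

2

Row A is a plain Nim row of size 3, so its Grundy value is 3.
Row B is a plain Nim row of size 3, so its Grundy value is 3.
Row C is a plain Nim row of size 2, so its Grundy value is 2.
By the Sprague-Grundy theorem, the Grundy value of a sum of independent games is the XOR of the component values.
Combined value = 3 XOR 3 XOR 2 = 2.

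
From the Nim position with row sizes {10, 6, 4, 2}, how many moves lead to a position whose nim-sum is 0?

Compute the nim-sum pairwise:
10 ^ 6 = 12
12 ^ 4 = 8
8 ^ 2 = 10
The overall nim-sum is X = 10. A row of size p has a winning move iff p XOR X < p (reduce it to p XOR X).
  10: 10 XOR 10 = 0 < 10 — winning move (to 0).
  6: 6 XOR 10 = 12 ≥ 6 — no move.
  4: 4 XOR 10 = 14 ≥ 4 — no move.
  2: 2 XOR 10 = 8 ≥ 2 — no move.
That gives 1 winning move.

1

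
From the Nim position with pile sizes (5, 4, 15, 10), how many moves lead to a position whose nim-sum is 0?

In binary:
  0101  (5)
  0100  (4)
  1111  (15)
  1010  (10)
  ----
  0100  (4)
The overall nim-sum is X = 4. A pile of size p has a winning move iff p XOR X < p (reduce it to p XOR X).
  5: 5 XOR 4 = 1 < 5 — winning move (to 1).
  4: 4 XOR 4 = 0 < 4 — winning move (to 0).
  15: 15 XOR 4 = 11 < 15 — winning move (to 11).
  10: 10 XOR 4 = 14 ≥ 10 — no move.
That gives 3 winning moves.

3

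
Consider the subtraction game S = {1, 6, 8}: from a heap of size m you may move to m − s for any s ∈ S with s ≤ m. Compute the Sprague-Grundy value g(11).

0

Build the Grundy sequence with g(k) = mex{g(k−s) : s ∈ {1, 6, 8}, s ≤ k}:
k:     0  1  2  3  4  5  6  7  8  9 10 11
g(k):  0  1  0  1  0  1  2  0  1  0  1  0
So g(11) = 0.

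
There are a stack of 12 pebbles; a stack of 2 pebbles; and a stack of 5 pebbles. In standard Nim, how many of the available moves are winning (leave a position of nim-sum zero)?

1

Nim-sum: 12 ⊕ 2 ⊕ 5 = 11.
The overall nim-sum is X = 11. A stack of size p has a winning move iff p XOR X < p (reduce it to p XOR X).
  12: 12 XOR 11 = 7 < 12 — winning move (to 7).
  2: 2 XOR 11 = 9 ≥ 2 — no move.
  5: 5 XOR 11 = 14 ≥ 5 — no move.
That gives 1 winning move.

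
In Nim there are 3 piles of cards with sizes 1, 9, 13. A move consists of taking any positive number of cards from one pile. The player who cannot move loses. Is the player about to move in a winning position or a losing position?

Winning position

Nim-sum: 1 ^ 9 ^ 13 = 5.
The nim-sum is 5 ≠ 0, so this is an N-position: the player to move can win.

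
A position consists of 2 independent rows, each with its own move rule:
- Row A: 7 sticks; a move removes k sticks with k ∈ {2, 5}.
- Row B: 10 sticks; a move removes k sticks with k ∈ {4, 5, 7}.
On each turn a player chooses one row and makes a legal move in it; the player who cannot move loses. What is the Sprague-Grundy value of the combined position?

For row A, compute g(0), g(1), … with moves {2, 5}:
g(0) = mex{} = 0
g(1) = mex{} = 0
g(2) = mex{0} = 1
g(3) = mex{0} = 1
g(4) = mex{1} = 0
g(5) = mex{0,1} = 2
g(6) = mex{0} = 1
g(7) = mex{1,2} = 0
So g(7) = 0.
Build the Grundy sequence for row B with g(k) = mex{g(k−s) : s ∈ {4, 5, 7}, s ≤ k}:
g(0) = mex{} = 0
g(1) = mex{} = 0
g(2) = mex{} = 0
g(3) = mex{} = 0
g(4) = mex{0} = 1
g(5) = mex{0} = 1
g(6) = mex{0} = 1
g(7) = mex{0} = 1
g(8) = mex{0,1} = 2
g(9) = mex{0,1} = 2
g(10) = mex{0,1} = 2
So g(10) = 2.
By the Sprague-Grundy theorem, the Grundy value of a sum of independent games is the XOR of the component values.
Combined value = 0 ⊕ 2 = 2.

2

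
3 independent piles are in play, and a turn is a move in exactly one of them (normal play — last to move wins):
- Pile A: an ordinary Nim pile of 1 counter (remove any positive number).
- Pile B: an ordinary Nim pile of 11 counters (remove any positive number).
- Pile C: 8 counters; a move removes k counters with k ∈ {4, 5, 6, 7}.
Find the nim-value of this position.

Pile A is a plain Nim pile of size 1, so its Grundy value is 1.
Pile B is a plain Nim pile of size 11, so its Grundy value is 11.
Grundy values for pile C (subtraction set {4, 5, 6, 7}):
g(0) = mex{} = 0
g(1) = mex{} = 0
g(2) = mex{} = 0
g(3) = mex{} = 0
g(4) = mex{0} = 1
g(5) = mex{0} = 1
g(6) = mex{0} = 1
g(7) = mex{0} = 1
g(8) = mex{0,1} = 2
So g(8) = 2.
By the Sprague-Grundy theorem, the Grundy value of a sum of independent games is the XOR of the component values.
Combined value = 1 ⊕ 11 ⊕ 2 = 8.

8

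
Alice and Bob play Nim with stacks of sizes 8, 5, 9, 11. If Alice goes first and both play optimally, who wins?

Alice wins

Nim-sum: 8 ⊕ 5 ⊕ 9 ⊕ 11 = 15.
The nim-sum is 15 ≠ 0, so this is an N-position: the player to move can win; Alice has a winning move.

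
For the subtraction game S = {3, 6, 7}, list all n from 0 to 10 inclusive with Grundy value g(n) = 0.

0, 1, 2, 10

Compute g(0), g(1), … for moves {3, 6, 7}:
g(0) = mex{} = 0
g(1) = mex{} = 0
g(2) = mex{} = 0
g(3) = mex{0} = 1
g(4) = mex{0} = 1
g(5) = mex{0} = 1
g(6) = mex{0,1} = 2
g(7) = mex{0,1} = 2
g(8) = mex{0,1} = 2
g(9) = mex{0,1,2} = 3
g(10) = mex{1,2} = 0
The P-positions (g = 0) in 0..10 are 0, 1, 2, 10.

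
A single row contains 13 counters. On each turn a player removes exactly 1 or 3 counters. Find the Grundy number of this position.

Grundy values for subtraction set {1, 3}:
g(0) = mex{} = 0
g(1) = mex{0} = 1
g(2) = mex{1} = 0
g(3) = mex{0} = 1
g(4) = mex{1} = 0
g(5) = mex{0} = 1
g(6) = mex{1} = 0
g(7) = mex{0} = 1
g(8) = mex{1} = 0
g(9) = mex{0} = 1
g(10) = mex{1} = 0
g(11) = mex{0} = 1
g(12) = mex{1} = 0
g(13) = mex{0} = 1
So g(13) = 1.

1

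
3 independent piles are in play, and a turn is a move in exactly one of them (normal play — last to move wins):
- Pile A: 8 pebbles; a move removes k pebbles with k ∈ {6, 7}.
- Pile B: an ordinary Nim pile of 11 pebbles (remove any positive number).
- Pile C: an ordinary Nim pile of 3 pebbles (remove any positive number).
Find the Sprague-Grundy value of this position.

9

Grundy values for pile A (subtraction set {6, 7}):
g(0) = mex{} = 0
g(1) = mex{} = 0
g(2) = mex{} = 0
g(3) = mex{} = 0
g(4) = mex{} = 0
g(5) = mex{} = 0
g(6) = mex{0} = 1
g(7) = mex{0} = 1
g(8) = mex{0} = 1
So g(8) = 1.
Pile B is a plain Nim pile of size 11, so its Grundy value is 11.
Pile C is a plain Nim pile of size 3, so its Grundy value is 3.
By the Sprague-Grundy theorem, the Grundy value of a sum of independent games is the XOR of the component values.
Combined value = 1 XOR 11 XOR 3 = 9.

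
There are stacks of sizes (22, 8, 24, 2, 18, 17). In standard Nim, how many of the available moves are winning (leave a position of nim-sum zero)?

1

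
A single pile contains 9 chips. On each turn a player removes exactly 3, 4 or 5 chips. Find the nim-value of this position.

Build the Grundy sequence with g(k) = mex{g(k−s) : s ∈ {3, 4, 5}, s ≤ k}:
g(0) = mex{} = 0
g(1) = mex{} = 0
g(2) = mex{} = 0
g(3) = mex{0} = 1
g(4) = mex{0} = 1
g(5) = mex{0} = 1
g(6) = mex{0,1} = 2
g(7) = mex{0,1} = 2
g(8) = mex{1} = 0
g(9) = mex{1,2} = 0
So g(9) = 0.

0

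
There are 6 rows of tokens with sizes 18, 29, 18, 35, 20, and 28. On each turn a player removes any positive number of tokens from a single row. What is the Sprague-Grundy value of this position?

Nim-sum: 18 ⊕ 29 ⊕ 18 ⊕ 35 ⊕ 20 ⊕ 28 = 54.

54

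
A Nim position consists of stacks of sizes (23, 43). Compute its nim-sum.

60

Write each in binary and XOR column by column:
  010111  (23)
  101011  (43)
  ------
  111100  (60)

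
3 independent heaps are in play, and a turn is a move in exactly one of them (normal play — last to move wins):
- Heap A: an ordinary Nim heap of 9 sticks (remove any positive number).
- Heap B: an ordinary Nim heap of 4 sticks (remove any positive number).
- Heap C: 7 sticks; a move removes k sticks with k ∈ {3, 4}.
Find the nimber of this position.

13

Heap A is a plain Nim heap of size 9, so its Grundy value is 9.
Heap B is a plain Nim heap of size 4, so its Grundy value is 4.
For heap C, compute g(0), g(1), … with moves {3, 4}:
k:     0  1  2  3  4  5  6  7
g(k):  0  0  0  1  1  1  2  0
So g(7) = 0.
By the Sprague-Grundy theorem, the Grundy value of a sum of independent games is the XOR of the component values.
Combined value = 9 ⊕ 4 ⊕ 0 = 13.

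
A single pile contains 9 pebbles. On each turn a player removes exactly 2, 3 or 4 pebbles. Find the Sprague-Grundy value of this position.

Build the Grundy sequence with g(k) = mex{g(k−s) : s ∈ {2, 3, 4}, s ≤ k}:
g(0) = mex{} = 0
g(1) = mex{} = 0
g(2) = mex{0} = 1
g(3) = mex{0} = 1
g(4) = mex{0,1} = 2
g(5) = mex{0,1} = 2
g(6) = mex{1,2} = 0
g(7) = mex{1,2} = 0
g(8) = mex{0,2} = 1
g(9) = mex{0,2} = 1
So g(9) = 1.

1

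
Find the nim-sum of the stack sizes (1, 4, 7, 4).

In binary:
  001  (1)
  100  (4)
  111  (7)
  100  (4)
  ---
  110  (6)

6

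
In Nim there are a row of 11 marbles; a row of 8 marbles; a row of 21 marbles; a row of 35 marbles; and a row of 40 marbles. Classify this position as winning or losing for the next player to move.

Winning position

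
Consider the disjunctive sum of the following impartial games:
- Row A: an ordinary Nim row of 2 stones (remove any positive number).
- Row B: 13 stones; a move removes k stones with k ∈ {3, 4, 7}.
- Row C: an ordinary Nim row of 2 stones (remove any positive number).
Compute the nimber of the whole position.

Row A is a plain Nim row of size 2, so its Grundy value is 2.
Build the Grundy sequence for row B with g(k) = mex{g(k−s) : s ∈ {3, 4, 7}, s ≤ k}:
g(0) = mex{} = 0
g(1) = mex{} = 0
g(2) = mex{} = 0
g(3) = mex{0} = 1
g(4) = mex{0} = 1
g(5) = mex{0} = 1
g(6) = mex{0,1} = 2
g(7) = mex{0,1} = 2
g(8) = mex{0,1} = 2
g(9) = mex{0,1,2} = 3
g(10) = mex{1,2} = 0
g(11) = mex{1,2} = 0
g(12) = mex{1,2,3} = 0
g(13) = mex{0,2,3} = 1
So g(13) = 1.
Row C is a plain Nim row of size 2, so its Grundy value is 2.
The value of a disjunctive sum is the nim-sum of the parts.
Combined value = 2 XOR 1 XOR 2 = 1.

1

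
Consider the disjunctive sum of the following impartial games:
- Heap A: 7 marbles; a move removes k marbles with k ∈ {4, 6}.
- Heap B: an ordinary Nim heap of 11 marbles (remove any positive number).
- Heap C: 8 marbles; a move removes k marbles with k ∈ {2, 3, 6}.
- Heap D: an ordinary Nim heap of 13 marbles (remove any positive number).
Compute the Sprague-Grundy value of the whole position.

For heap A, compute g(0), g(1), … with moves {4, 6}:
k:     0  1  2  3  4  5  6  7
g(k):  0  0  0  0  1  1  1  1
So g(7) = 1.
Heap B is a plain Nim heap of size 11, so its Grundy value is 11.
Build the Grundy sequence for heap C with g(k) = mex{g(k−s) : s ∈ {2, 3, 6}, s ≤ k}:
k:     0  1  2  3  4  5  6  7  8
g(k):  0  0  1  1  2  0  3  1  2
So g(8) = 2.
Heap D is a plain Nim heap of size 13, so its Grundy value is 13.
By the Sprague-Grundy theorem, the Grundy value of a sum of independent games is the XOR of the component values.
Combined value = 1 XOR 11 XOR 2 XOR 13 = 5.

5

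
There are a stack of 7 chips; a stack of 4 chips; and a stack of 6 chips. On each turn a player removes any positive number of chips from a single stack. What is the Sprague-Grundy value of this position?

Nim-sum: 7 ^ 4 ^ 6 = 5.

5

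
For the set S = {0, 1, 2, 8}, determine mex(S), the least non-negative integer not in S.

The values 0, 1, 2 are all present; 3 is the first non-negative integer missing from the set.

3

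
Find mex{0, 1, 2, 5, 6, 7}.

3

The values 0, 1, 2 are all present; 3 is the first non-negative integer missing from the set.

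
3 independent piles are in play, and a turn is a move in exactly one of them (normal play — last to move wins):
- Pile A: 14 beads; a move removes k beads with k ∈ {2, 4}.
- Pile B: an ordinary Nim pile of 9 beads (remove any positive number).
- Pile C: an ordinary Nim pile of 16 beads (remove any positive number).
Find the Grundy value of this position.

Build the Grundy sequence for pile A with g(k) = mex{g(k−s) : s ∈ {2, 4}, s ≤ k}:
k:     0  1  2  3  4  5  6  7  8  9 10 11 12 13 14
g(k):  0  0  1  1  2  2  0  0  1  1  2  2  0  0  1
So g(14) = 1.
Pile B is a plain Nim pile of size 9, so its Grundy value is 9.
Pile C is a plain Nim pile of size 16, so its Grundy value is 16.
The value of a disjunctive sum is the nim-sum of the parts.
Combined value = 1 ⊕ 9 ⊕ 16 = 24.

24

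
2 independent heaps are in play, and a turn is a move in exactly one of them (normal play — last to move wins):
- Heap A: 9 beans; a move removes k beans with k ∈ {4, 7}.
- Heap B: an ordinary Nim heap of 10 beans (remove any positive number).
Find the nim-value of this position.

8

Build the Grundy sequence for heap A with g(k) = mex{g(k−s) : s ∈ {4, 7}, s ≤ k}:
k:     0  1  2  3  4  5  6  7  8  9
g(k):  0  0  0  0  1  1  1  1  2  2
So g(9) = 2.
Heap B is a plain Nim heap of size 10, so its Grundy value is 10.
By the Sprague-Grundy theorem, the Grundy value of a sum of independent games is the XOR of the component values.
Combined value = 2 ⊕ 10 = 8.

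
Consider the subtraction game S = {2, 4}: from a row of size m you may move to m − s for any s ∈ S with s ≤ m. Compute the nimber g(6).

0

Grundy values for subtraction set {2, 4}:
g(0) = mex{} = 0
g(1) = mex{} = 0
g(2) = mex{0} = 1
g(3) = mex{0} = 1
g(4) = mex{0,1} = 2
g(5) = mex{0,1} = 2
g(6) = mex{1,2} = 0
So g(6) = 0.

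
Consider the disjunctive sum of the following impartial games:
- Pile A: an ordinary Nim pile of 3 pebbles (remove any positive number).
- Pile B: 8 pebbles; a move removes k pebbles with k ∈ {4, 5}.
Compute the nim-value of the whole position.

1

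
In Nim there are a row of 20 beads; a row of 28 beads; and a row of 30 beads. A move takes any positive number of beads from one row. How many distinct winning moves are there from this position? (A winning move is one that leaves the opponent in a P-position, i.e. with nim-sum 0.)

3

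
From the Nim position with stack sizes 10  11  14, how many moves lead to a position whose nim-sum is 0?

Nim-sum: 10 ^ 11 ^ 14 = 15.
The overall nim-sum is X = 15. A stack of size p has a winning move iff p XOR X < p (reduce it to p XOR X).
  10: 10 XOR 15 = 5 < 10 — winning move (to 5).
  11: 11 XOR 15 = 4 < 11 — winning move (to 4).
  14: 14 XOR 15 = 1 < 14 — winning move (to 1).
That gives 3 winning moves.

3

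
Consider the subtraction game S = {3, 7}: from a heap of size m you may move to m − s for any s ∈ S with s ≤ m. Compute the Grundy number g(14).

1

Build the Grundy sequence with g(k) = mex{g(k−s) : s ∈ {3, 7}, s ≤ k}:
k:     0  1  2  3  4  5  6  7  8  9 10 11 12 13 14
g(k):  0  0  0  1  1  1  0  2  2  1  0  0  0  1  1
So g(14) = 1.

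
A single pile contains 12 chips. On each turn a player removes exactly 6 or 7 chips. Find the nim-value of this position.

Compute g(0), g(1), … for moves {6, 7}:
k:     0  1  2  3  4  5  6  7  8  9 10 11 12
g(k):  0  0  0  0  0  0  1  1  1  1  1  1  2
So g(12) = 2.

2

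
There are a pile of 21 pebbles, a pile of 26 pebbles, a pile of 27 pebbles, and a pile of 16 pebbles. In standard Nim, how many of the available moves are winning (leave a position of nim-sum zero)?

Compute the nim-sum pairwise:
21 ^ 26 = 15
15 ^ 27 = 20
20 ^ 16 = 4
The overall nim-sum is X = 4. A pile of size p has a winning move iff p XOR X < p (reduce it to p XOR X).
  21: 21 XOR 4 = 17 < 21 — winning move (to 17).
  26: 26 XOR 4 = 30 ≥ 26 — no move.
  27: 27 XOR 4 = 31 ≥ 27 — no move.
  16: 16 XOR 4 = 20 ≥ 16 — no move.
That gives 1 winning move.

1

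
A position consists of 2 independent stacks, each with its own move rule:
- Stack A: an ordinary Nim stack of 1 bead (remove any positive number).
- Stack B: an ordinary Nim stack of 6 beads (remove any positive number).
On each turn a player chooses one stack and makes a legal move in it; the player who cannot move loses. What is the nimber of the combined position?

Stack A is a plain Nim stack of size 1, so its Grundy value is 1.
Stack B is a plain Nim stack of size 6, so its Grundy value is 6.
The value of a disjunctive sum is the nim-sum of the parts.
Combined value = 1 XOR 6 = 7.

7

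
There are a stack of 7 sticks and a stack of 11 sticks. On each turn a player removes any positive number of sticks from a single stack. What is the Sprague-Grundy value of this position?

12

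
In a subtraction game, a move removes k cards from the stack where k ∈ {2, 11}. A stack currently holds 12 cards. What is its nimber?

2

Build the Grundy sequence with g(k) = mex{g(k−s) : s ∈ {2, 11}, s ≤ k}:
g(0) = mex{} = 0
g(1) = mex{} = 0
g(2) = mex{0} = 1
g(3) = mex{0} = 1
g(4) = mex{1} = 0
g(5) = mex{1} = 0
g(6) = mex{0} = 1
g(7) = mex{0} = 1
g(8) = mex{1} = 0
g(9) = mex{1} = 0
g(10) = mex{0} = 1
g(11) = mex{0} = 1
g(12) = mex{0,1} = 2
So g(12) = 2.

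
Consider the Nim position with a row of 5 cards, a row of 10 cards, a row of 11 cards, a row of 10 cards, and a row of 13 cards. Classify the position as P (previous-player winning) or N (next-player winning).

Bitwise XOR of the heap sizes:
  0101  (5)
  1010  (10)
  1011  (11)
  1010  (10)
  1101  (13)
  ----
  0011  (3)
The nim-sum is 3 ≠ 0, so this is an N-position: the player to move can win.

N-position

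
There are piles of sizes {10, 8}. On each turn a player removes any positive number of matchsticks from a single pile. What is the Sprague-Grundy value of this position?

2

Nim-sum: 10 ⊕ 8 = 2.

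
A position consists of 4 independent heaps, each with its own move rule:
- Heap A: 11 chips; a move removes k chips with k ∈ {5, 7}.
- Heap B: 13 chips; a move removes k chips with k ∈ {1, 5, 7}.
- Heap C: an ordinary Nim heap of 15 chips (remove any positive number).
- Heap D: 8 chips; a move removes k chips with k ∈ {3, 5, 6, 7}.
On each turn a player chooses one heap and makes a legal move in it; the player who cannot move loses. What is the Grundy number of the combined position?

14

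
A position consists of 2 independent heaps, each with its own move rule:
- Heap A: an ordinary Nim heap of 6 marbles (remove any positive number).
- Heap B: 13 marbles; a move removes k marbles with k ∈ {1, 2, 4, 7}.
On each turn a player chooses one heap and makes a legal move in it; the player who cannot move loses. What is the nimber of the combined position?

7

Heap A is a plain Nim heap of size 6, so its Grundy value is 6.
Grundy values for heap B (subtraction set {1, 2, 4, 7}):
k:     0  1  2  3  4  5  6  7  8  9 10 11 12 13
g(k):  0  1  2  0  1  2  0  1  2  0  1  2  0  1
So g(13) = 1.
By the Sprague-Grundy theorem, the Grundy value of a sum of independent games is the XOR of the component values.
Combined value = 6 XOR 1 = 7.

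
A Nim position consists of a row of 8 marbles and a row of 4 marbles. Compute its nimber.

12

Nim-sum: 8 ⊕ 4 = 12.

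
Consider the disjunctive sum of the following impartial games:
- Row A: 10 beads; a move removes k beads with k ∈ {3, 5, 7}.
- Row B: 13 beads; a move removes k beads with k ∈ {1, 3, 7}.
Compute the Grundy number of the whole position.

1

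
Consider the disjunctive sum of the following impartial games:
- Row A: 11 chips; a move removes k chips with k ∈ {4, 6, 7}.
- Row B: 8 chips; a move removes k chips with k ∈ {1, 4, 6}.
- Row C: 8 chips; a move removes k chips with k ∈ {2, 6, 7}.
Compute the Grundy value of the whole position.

Grundy values for row A (subtraction set {4, 6, 7}):
g(0) = mex{} = 0
g(1) = mex{} = 0
g(2) = mex{} = 0
g(3) = mex{} = 0
g(4) = mex{0} = 1
g(5) = mex{0} = 1
g(6) = mex{0} = 1
g(7) = mex{0} = 1
g(8) = mex{0,1} = 2
g(9) = mex{0,1} = 2
g(10) = mex{0,1} = 2
g(11) = mex{1} = 0
So g(11) = 0.
Grundy values for row B (subtraction set {1, 4, 6}):
g(0) = mex{} = 0
g(1) = mex{0} = 1
g(2) = mex{1} = 0
g(3) = mex{0} = 1
g(4) = mex{0,1} = 2
g(5) = mex{1,2} = 0
g(6) = mex{0} = 1
g(7) = mex{1} = 0
g(8) = mex{0,2} = 1
So g(8) = 1.
Grundy values for row C (subtraction set {2, 6, 7}):
g(0) = mex{} = 0
g(1) = mex{} = 0
g(2) = mex{0} = 1
g(3) = mex{0} = 1
g(4) = mex{1} = 0
g(5) = mex{1} = 0
g(6) = mex{0} = 1
g(7) = mex{0} = 1
g(8) = mex{0,1} = 2
So g(8) = 2.
By the Sprague-Grundy theorem, the Grundy value of a sum of independent games is the XOR of the component values.
Combined value = 0 ⊕ 1 ⊕ 2 = 3.

3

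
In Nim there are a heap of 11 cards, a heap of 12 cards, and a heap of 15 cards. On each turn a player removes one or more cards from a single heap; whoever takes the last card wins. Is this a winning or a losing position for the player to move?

Winning position

Compute the nim-sum pairwise:
11 ⊕ 12 = 7
7 ⊕ 15 = 8
The nim-sum is 8 ≠ 0, so this is an N-position: the player to move can win.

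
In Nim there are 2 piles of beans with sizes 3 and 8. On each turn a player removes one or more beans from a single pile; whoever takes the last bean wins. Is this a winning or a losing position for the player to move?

Winning position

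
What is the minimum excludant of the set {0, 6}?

0 is in the set but 1 is not, so the mex is 1.

1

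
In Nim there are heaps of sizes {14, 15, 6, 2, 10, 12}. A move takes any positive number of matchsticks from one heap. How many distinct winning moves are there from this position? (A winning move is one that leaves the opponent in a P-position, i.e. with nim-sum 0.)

Nim-sum: 14 ^ 15 ^ 6 ^ 2 ^ 10 ^ 12 = 3.
The overall nim-sum is X = 3. A heap of size p has a winning move iff p XOR X < p (reduce it to p XOR X).
  14: 14 XOR 3 = 13 < 14 — winning move (to 13).
  15: 15 XOR 3 = 12 < 15 — winning move (to 12).
  6: 6 XOR 3 = 5 < 6 — winning move (to 5).
  2: 2 XOR 3 = 1 < 2 — winning move (to 1).
  10: 10 XOR 3 = 9 < 10 — winning move (to 9).
  12: 12 XOR 3 = 15 ≥ 12 — no move.
That gives 5 winning moves.

5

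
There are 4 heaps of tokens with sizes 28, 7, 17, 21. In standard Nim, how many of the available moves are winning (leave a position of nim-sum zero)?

3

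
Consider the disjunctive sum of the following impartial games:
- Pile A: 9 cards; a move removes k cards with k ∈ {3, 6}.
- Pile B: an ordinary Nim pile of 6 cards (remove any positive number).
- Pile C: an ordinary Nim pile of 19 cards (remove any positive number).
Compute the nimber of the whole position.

For pile A, compute g(0), g(1), … with moves {3, 6}:
k:     0  1  2  3  4  5  6  7  8  9
g(k):  0  0  0  1  1  1  2  2  2  0
So g(9) = 0.
Pile B is a plain Nim pile of size 6, so its Grundy value is 6.
Pile C is a plain Nim pile of size 19, so its Grundy value is 19.
The value of a disjunctive sum is the nim-sum of the parts.
Combined value = 0 ⊕ 6 ⊕ 19 = 21.

21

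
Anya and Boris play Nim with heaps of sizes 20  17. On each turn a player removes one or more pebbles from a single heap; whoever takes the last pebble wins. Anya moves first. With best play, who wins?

Compute the nim-sum pairwise:
20 XOR 17 = 5
The nim-sum is 5 ≠ 0, so this is an N-position: the player to move can win; Anya has a winning move.

Anya wins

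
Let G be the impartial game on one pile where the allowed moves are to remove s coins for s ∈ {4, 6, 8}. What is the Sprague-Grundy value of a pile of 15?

0

Grundy values for subtraction set {4, 6, 8}:
k:     0  1  2  3  4  5  6  7  8  9 10 11 12 13 14 15
g(k):  0  0  0  0  1  1  1  1  2  2  2  2  0  0  0  0
So g(15) = 0.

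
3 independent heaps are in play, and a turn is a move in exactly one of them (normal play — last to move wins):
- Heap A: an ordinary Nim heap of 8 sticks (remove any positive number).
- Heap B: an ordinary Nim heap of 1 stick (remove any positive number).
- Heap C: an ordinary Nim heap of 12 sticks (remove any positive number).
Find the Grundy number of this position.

5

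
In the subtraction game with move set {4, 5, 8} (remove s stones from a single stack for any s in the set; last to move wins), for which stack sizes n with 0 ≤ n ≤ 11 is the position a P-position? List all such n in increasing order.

Grundy values for subtraction set {4, 5, 8}:
k:     0  1  2  3  4  5  6  7  8  9 10 11
g(k):  0  0  0  0  1  1  1  1  2  2  2  2
The P-positions (g = 0) in 0..11 are 0, 1, 2, 3.

0, 1, 2, 3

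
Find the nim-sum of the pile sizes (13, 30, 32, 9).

58

Write each in binary and XOR column by column:
  001101  (13)
  011110  (30)
  100000  (32)
  001001  (9)
  ------
  111010  (58)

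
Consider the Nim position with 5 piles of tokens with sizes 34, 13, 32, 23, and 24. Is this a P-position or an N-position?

Nim-sum: 34 XOR 13 XOR 32 XOR 23 XOR 24 = 0.
The nim-sum is 0, so this is a P-position: the player to move is in a losing position under optimal play.

P-position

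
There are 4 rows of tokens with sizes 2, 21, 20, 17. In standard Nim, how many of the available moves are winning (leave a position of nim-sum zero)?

Bitwise XOR of the heap sizes:
  00010  (2)
  10101  (21)
  10100  (20)
  10001  (17)
  -----
  10010  (18)
The overall nim-sum is X = 18. A row of size p has a winning move iff p XOR X < p (reduce it to p XOR X).
  2: 2 XOR 18 = 16 ≥ 2 — no move.
  21: 21 XOR 18 = 7 < 21 — winning move (to 7).
  20: 20 XOR 18 = 6 < 20 — winning move (to 6).
  17: 17 XOR 18 = 3 < 17 — winning move (to 3).
That gives 3 winning moves.

3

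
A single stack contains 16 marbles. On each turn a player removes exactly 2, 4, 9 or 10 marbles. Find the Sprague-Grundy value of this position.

2

Build the Grundy sequence with g(k) = mex{g(k−s) : s ∈ {2, 4, 9, 10}, s ≤ k}:
k:     0  1  2  3  4  5  6  7  8  9 10 11 12 13 14 15 16
g(k):  0  0  1  1  2  2  0  0  1  1  2  2  0  0  1  1  2
So g(16) = 2.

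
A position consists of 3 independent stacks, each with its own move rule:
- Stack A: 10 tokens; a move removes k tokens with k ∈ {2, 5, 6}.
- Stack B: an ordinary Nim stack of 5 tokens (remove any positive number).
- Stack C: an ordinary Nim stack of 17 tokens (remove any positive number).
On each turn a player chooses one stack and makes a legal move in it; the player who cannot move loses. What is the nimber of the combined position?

21

Grundy values for stack A (subtraction set {2, 5, 6}):
k:     0  1  2  3  4  5  6  7  8  9 10
g(k):  0  0  1  1  0  2  1  3  0  2  1
So g(10) = 1.
Stack B is a plain Nim stack of size 5, so its Grundy value is 5.
Stack C is a plain Nim stack of size 17, so its Grundy value is 17.
By the Sprague-Grundy theorem, the Grundy value of a sum of independent games is the XOR of the component values.
Combined value = 1 ⊕ 5 ⊕ 17 = 21.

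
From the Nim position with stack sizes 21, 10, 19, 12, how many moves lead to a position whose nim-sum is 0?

0

In binary:
  10101  (21)
  01010  (10)
  10011  (19)
  01100  (12)
  -----
  00000  (0)
The nim-sum is already 0, so every move leaves a nonzero nim-sum — there are no winning moves.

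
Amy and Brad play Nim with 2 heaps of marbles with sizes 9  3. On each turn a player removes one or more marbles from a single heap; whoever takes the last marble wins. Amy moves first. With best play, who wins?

Compute the nim-sum pairwise:
9 ^ 3 = 10
The nim-sum is 10 ≠ 0, so this is an N-position: the player to move can win; Amy has a winning move.

Amy wins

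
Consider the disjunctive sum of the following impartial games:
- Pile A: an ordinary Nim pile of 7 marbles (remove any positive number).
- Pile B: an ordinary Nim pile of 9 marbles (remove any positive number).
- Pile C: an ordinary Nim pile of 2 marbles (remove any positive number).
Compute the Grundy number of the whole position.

12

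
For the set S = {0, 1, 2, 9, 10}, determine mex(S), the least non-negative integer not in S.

3

The values 0, 1, 2 are all present; 3 is the first non-negative integer missing from the set.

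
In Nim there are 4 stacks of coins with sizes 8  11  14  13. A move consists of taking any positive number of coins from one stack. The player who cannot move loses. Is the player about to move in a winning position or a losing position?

Losing position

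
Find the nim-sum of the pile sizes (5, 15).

10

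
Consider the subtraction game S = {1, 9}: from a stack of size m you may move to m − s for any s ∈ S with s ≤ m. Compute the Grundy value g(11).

Compute g(0), g(1), … for moves {1, 9}:
g(0) = mex{} = 0
g(1) = mex{0} = 1
g(2) = mex{1} = 0
g(3) = mex{0} = 1
g(4) = mex{1} = 0
g(5) = mex{0} = 1
g(6) = mex{1} = 0
g(7) = mex{0} = 1
g(8) = mex{1} = 0
g(9) = mex{0} = 1
g(10) = mex{1} = 0
g(11) = mex{0} = 1
So g(11) = 1.

1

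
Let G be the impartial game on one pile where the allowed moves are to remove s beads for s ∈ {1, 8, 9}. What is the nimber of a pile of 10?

2

Build the Grundy sequence with g(k) = mex{g(k−s) : s ∈ {1, 8, 9}, s ≤ k}:
g(0) = mex{} = 0
g(1) = mex{0} = 1
g(2) = mex{1} = 0
g(3) = mex{0} = 1
g(4) = mex{1} = 0
g(5) = mex{0} = 1
g(6) = mex{1} = 0
g(7) = mex{0} = 1
g(8) = mex{0,1} = 2
g(9) = mex{0,1,2} = 3
g(10) = mex{0,1,3} = 2
So g(10) = 2.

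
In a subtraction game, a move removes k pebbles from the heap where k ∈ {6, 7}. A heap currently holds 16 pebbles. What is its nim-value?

Compute g(0), g(1), … for moves {6, 7}:
k:     0  1  2  3  4  5  6  7  8  9 10 11 12 13 14 15 16
g(k):  0  0  0  0  0  0  1  1  1  1  1  1  2  0  0  0  0
So g(16) = 0.

0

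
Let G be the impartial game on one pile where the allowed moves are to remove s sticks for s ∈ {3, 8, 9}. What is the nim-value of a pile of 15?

Compute g(0), g(1), … for moves {3, 8, 9}:
k:     0  1  2  3  4  5  6  7  8  9 10 11 12 13 14 15
g(k):  0  0  0  1  1  1  0  0  2  1  1  3  0  0  2  1
So g(15) = 1.

1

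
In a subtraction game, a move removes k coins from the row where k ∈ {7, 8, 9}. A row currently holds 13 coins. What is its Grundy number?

Compute g(0), g(1), … for moves {7, 8, 9}:
g(0) = mex{} = 0
g(1) = mex{} = 0
g(2) = mex{} = 0
g(3) = mex{} = 0
g(4) = mex{} = 0
g(5) = mex{} = 0
g(6) = mex{} = 0
g(7) = mex{0} = 1
g(8) = mex{0} = 1
g(9) = mex{0} = 1
g(10) = mex{0} = 1
g(11) = mex{0} = 1
g(12) = mex{0} = 1
g(13) = mex{0} = 1
So g(13) = 1.

1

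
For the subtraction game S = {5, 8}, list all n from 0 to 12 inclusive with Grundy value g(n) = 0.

0, 1, 2, 3, 4

Build the Grundy sequence with g(k) = mex{g(k−s) : s ∈ {5, 8}, s ≤ k}:
k:     0  1  2  3  4  5  6  7  8  9 10 11 12
g(k):  0  0  0  0  0  1  1  1  1  1  2  2  2
The P-positions (g = 0) in 0..12 are 0, 1, 2, 3, 4.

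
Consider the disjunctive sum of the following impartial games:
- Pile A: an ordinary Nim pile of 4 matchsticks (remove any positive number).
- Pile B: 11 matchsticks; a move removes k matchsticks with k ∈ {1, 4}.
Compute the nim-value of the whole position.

Pile A is a plain Nim pile of size 4, so its Grundy value is 4.
Build the Grundy sequence for pile B with g(k) = mex{g(k−s) : s ∈ {1, 4}, s ≤ k}:
k:     0  1  2  3  4  5  6  7  8  9 10 11
g(k):  0  1  0  1  2  0  1  0  1  2  0  1
So g(11) = 1.
By the Sprague-Grundy theorem, the Grundy value of a sum of independent games is the XOR of the component values.
Combined value = 4 XOR 1 = 5.

5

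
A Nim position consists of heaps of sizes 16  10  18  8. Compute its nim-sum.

0

Write each in binary and XOR column by column:
  10000  (16)
  01010  (10)
  10010  (18)
  01000  (8)
  -----
  00000  (0)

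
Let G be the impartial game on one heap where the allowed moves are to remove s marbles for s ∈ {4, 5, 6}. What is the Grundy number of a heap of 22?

0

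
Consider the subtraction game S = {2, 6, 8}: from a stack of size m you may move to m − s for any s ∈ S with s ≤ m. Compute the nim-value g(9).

Build the Grundy sequence with g(k) = mex{g(k−s) : s ∈ {2, 6, 8}, s ≤ k}:
g(0) = mex{} = 0
g(1) = mex{} = 0
g(2) = mex{0} = 1
g(3) = mex{0} = 1
g(4) = mex{1} = 0
g(5) = mex{1} = 0
g(6) = mex{0} = 1
g(7) = mex{0} = 1
g(8) = mex{0,1} = 2
g(9) = mex{0,1} = 2
So g(9) = 2.

2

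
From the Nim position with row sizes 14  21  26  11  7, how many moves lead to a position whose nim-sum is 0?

In binary:
  01110  (14)
  10101  (21)
  11010  (26)
  01011  (11)
  00111  (7)
  -----
  01101  (13)
The overall nim-sum is X = 13. A row of size p has a winning move iff p XOR X < p (reduce it to p XOR X).
  14: 14 XOR 13 = 3 < 14 — winning move (to 3).
  21: 21 XOR 13 = 24 ≥ 21 — no move.
  26: 26 XOR 13 = 23 < 26 — winning move (to 23).
  11: 11 XOR 13 = 6 < 11 — winning move (to 6).
  7: 7 XOR 13 = 10 ≥ 7 — no move.
That gives 3 winning moves.

3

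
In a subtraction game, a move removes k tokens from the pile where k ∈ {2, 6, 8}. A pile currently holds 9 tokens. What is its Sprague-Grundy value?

2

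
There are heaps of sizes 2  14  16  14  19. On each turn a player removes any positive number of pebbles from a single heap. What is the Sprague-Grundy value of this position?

1

Compute the nim-sum pairwise:
2 ^ 14 = 12
12 ^ 16 = 28
28 ^ 14 = 18
18 ^ 19 = 1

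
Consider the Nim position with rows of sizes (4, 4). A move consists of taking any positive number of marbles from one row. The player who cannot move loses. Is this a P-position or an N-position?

P-position

Nim-sum: 4 ^ 4 = 0.
The nim-sum is 0, so this is a P-position: the player to move is in a losing position under optimal play.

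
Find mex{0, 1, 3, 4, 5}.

The values 0, 1 are all present; 2 is the first non-negative integer missing from the set.

2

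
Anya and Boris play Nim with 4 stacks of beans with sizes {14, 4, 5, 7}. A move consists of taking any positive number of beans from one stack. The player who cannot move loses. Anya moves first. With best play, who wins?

Nim-sum: 14 ⊕ 4 ⊕ 5 ⊕ 7 = 8.
The nim-sum is 8 ≠ 0, so this is an N-position: the player to move can win; Anya has a winning move.

Anya wins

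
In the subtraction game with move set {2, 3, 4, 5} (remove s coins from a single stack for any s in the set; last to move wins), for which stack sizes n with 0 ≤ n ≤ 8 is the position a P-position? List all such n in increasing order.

Compute g(0), g(1), … for moves {2, 3, 4, 5}:
g(0) = mex{} = 0
g(1) = mex{} = 0
g(2) = mex{0} = 1
g(3) = mex{0} = 1
g(4) = mex{0,1} = 2
g(5) = mex{0,1} = 2
g(6) = mex{0,1,2} = 3
g(7) = mex{1,2} = 0
g(8) = mex{1,2,3} = 0
The P-positions (g = 0) in 0..8 are 0, 1, 7, 8.

0, 1, 7, 8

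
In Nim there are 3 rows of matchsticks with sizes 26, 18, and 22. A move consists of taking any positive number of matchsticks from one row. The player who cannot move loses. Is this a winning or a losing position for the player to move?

In binary:
  11010  (26)
  10010  (18)
  10110  (22)
  -----
  11110  (30)
The nim-sum is 30 ≠ 0, so this is an N-position: the player to move can win.

Winning position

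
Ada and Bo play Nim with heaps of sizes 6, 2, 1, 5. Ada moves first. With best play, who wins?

Compute the nim-sum pairwise:
6 ⊕ 2 = 4
4 ⊕ 1 = 5
5 ⊕ 5 = 0
The nim-sum is 0, so this is a P-position: the player to move is in a losing position under optimal play; Ada is about to move from it and so loses — Bo wins.

Bo wins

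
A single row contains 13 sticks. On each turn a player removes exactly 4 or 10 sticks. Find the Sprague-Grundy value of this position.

Grundy values for subtraction set {4, 10}:
k:     0  1  2  3  4  5  6  7  8  9 10 11 12 13
g(k):  0  0  0  0  1  1  1  1  0  0  2  2  1  1
So g(13) = 1.

1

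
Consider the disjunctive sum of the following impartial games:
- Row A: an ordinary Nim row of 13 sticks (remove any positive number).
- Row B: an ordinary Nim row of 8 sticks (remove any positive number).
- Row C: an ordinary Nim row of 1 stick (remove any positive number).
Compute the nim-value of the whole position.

4

Row A is a plain Nim row of size 13, so its Grundy value is 13.
Row B is a plain Nim row of size 8, so its Grundy value is 8.
Row C is a plain Nim row of size 1, so its Grundy value is 1.
By the Sprague-Grundy theorem, the Grundy value of a sum of independent games is the XOR of the component values.
Combined value = 13 XOR 8 XOR 1 = 4.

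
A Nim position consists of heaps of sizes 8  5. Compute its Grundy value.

13

Compute the nim-sum pairwise:
8 XOR 5 = 13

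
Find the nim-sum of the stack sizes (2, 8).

10

Compute the nim-sum pairwise:
2 XOR 8 = 10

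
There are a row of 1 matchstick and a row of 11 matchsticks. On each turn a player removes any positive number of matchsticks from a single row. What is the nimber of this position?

10

Nim-sum: 1 ^ 11 = 10.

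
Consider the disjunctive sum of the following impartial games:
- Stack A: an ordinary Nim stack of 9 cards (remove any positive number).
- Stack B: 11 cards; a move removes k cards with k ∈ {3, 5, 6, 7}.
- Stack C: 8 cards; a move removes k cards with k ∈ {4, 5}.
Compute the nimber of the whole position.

Stack A is a plain Nim stack of size 9, so its Grundy value is 9.
For stack B, compute g(0), g(1), … with moves {3, 5, 6, 7}:
g(0) = mex{} = 0
g(1) = mex{} = 0
g(2) = mex{} = 0
g(3) = mex{0} = 1
g(4) = mex{0} = 1
g(5) = mex{0} = 1
g(6) = mex{0,1} = 2
g(7) = mex{0,1} = 2
g(8) = mex{0,1} = 2
g(9) = mex{0,1,2} = 3
g(10) = mex{1,2} = 0
g(11) = mex{1,2} = 0
So g(11) = 0.
Grundy values for stack C (subtraction set {4, 5}):
g(0) = mex{} = 0
g(1) = mex{} = 0
g(2) = mex{} = 0
g(3) = mex{} = 0
g(4) = mex{0} = 1
g(5) = mex{0} = 1
g(6) = mex{0} = 1
g(7) = mex{0} = 1
g(8) = mex{0,1} = 2
So g(8) = 2.
By the Sprague-Grundy theorem, the Grundy value of a sum of independent games is the XOR of the component values.
Combined value = 9 ⊕ 0 ⊕ 2 = 11.

11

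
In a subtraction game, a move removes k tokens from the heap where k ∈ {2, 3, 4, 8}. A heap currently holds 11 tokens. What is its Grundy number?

2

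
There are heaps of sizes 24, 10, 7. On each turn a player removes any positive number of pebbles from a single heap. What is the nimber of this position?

21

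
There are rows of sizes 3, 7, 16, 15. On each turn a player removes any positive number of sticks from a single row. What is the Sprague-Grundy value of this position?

27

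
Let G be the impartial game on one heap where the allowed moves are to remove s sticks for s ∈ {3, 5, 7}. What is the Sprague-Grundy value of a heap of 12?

0

Compute g(0), g(1), … for moves {3, 5, 7}:
g(0) = mex{} = 0
g(1) = mex{} = 0
g(2) = mex{} = 0
g(3) = mex{0} = 1
g(4) = mex{0} = 1
g(5) = mex{0} = 1
g(6) = mex{0,1} = 2
g(7) = mex{0,1} = 2
g(8) = mex{0,1} = 2
g(9) = mex{0,1,2} = 3
g(10) = mex{1,2} = 0
g(11) = mex{1,2} = 0
g(12) = mex{1,2,3} = 0
So g(12) = 0.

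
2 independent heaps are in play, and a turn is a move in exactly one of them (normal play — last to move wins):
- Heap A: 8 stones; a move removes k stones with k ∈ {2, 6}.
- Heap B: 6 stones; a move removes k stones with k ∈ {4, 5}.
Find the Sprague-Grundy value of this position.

For heap A, compute g(0), g(1), … with moves {2, 6}:
k:     0  1  2  3  4  5  6  7  8
g(k):  0  0  1  1  0  0  1  1  0
So g(8) = 0.
Grundy values for heap B (subtraction set {4, 5}):
g(0) = mex{} = 0
g(1) = mex{} = 0
g(2) = mex{} = 0
g(3) = mex{} = 0
g(4) = mex{0} = 1
g(5) = mex{0} = 1
g(6) = mex{0} = 1
So g(6) = 1.
The value of a disjunctive sum is the nim-sum of the parts.
Combined value = 0 XOR 1 = 1.

1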